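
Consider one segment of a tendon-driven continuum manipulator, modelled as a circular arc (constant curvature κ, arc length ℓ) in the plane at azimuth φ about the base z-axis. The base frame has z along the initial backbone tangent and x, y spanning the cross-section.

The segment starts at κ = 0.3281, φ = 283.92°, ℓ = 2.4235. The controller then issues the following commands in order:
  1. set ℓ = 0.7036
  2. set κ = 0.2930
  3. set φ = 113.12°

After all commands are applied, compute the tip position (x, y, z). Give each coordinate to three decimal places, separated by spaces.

-0.028 0.066 0.699

initial: κ=0.3281, φ=283.92°, ℓ=2.4235
cmd 1: set ℓ=0.7036 → (κ,φ,ℓ)=(0.3281,283.92°,0.7036) → tip=(0.0195,-0.0785,0.6974)
cmd 2: set κ=0.2930 → (κ,φ,ℓ)=(0.2930,283.92°,0.7036) → tip=(0.0174,-0.0701,0.6986)
cmd 3: set φ=113.12° → (κ,φ,ℓ)=(0.2930,113.12°,0.7036) → tip=(-0.0284,0.0665,0.6986)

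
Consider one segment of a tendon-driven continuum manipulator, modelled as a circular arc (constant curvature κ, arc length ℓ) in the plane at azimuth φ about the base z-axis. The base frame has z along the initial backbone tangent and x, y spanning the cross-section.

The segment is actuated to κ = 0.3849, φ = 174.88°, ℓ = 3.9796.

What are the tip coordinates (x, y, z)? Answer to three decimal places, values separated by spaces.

-2.487 0.223 2.596

θ = κ·ℓ = 0.3849 × 3.9796 = 1.53175 rad
ρ = (1 − cos θ)/κ = (1 − 0.03904)/0.3849 = 2.49665
z = sin θ / κ = 0.99924/0.3849 = 2.59610
x = ρ cos φ = 2.49665 × cos(174.88°) = -2.48669
y = ρ sin φ = 2.49665 × sin(174.88°) = 0.22281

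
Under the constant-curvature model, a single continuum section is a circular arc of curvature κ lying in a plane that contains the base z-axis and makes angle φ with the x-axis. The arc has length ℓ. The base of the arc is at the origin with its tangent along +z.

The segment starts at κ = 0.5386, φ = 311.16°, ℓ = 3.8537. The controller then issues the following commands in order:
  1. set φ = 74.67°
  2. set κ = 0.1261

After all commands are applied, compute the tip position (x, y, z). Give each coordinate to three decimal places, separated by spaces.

0.243 0.885 3.704

initial: κ=0.5386, φ=311.16°, ℓ=3.8537
cmd 1: set φ=74.67° → (κ,φ,ℓ)=(0.5386,74.67°,3.8537) → tip=(0.7283,2.6566,1.6251)
cmd 2: set κ=0.1261 → (κ,φ,ℓ)=(0.1261,74.67°,3.8537) → tip=(0.2427,0.8854,3.7038)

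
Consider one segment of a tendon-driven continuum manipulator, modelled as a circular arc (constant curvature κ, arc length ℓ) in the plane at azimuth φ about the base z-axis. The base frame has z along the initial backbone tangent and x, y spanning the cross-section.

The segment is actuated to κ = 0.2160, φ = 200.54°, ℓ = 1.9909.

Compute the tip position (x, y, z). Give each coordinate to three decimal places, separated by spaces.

θ = κ·ℓ = 0.2160 × 1.9909 = 0.43003 rad
ρ = (1 − cos θ)/κ = (1 − 0.90895)/0.2160 = 0.42152
z = sin θ / κ = 0.41690/0.2160 = 1.93010
x = ρ cos φ = 0.42152 × cos(200.54°) = -0.39472
y = ρ sin φ = 0.42152 × sin(200.54°) = -0.14790

-0.395 -0.148 1.930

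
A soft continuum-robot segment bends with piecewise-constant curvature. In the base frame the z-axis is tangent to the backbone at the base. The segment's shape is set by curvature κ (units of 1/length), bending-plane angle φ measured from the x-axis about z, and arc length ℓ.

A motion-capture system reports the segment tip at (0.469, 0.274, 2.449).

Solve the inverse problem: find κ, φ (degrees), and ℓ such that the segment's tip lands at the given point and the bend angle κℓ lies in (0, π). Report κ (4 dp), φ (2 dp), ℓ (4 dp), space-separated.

0.1726 30.29 2.5285

ρ = √(x²+y²) = √(0.469² + 0.274²) = 0.54317
φ = atan2(y, x) mod 360° = atan2(0.274, 0.469) = 30.2944°
|p|² = ρ² + z² = 0.54317² + 2.449² = 6.29264
κ = 2ρ / |p|² = 2×0.54317 / 6.29264 = 0.17264
θ = 2·atan2(ρ, z) = 2·atan2(0.54317, 2.449) = 0.43652 rad
ℓ = θ/κ = 0.43652/0.17264 = 2.52854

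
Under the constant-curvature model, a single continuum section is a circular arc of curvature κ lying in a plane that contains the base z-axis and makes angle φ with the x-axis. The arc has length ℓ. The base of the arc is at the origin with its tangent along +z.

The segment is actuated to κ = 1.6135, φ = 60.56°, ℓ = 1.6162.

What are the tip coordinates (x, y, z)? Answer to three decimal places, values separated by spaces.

0.567 1.004 0.315

θ = κ·ℓ = 1.6135 × 1.6162 = 2.60774 rad
ρ = (1 − cos θ)/κ = (1 − -0.86085)/1.6135 = 1.15330
z = sin θ / κ = 0.50885/1.6135 = 0.31537
x = ρ cos φ = 1.15330 × cos(60.56°) = 0.56686
y = ρ sin φ = 1.15330 × sin(60.56°) = 1.00438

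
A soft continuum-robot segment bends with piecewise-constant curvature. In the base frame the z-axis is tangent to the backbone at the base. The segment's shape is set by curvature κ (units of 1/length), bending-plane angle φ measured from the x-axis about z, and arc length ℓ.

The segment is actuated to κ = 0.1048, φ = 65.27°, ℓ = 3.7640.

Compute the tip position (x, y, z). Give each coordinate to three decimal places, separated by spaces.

0.307 0.666 3.667

θ = κ·ℓ = 0.1048 × 3.7640 = 0.39447 rad
ρ = (1 − cos θ)/κ = (1 − 0.92320)/0.1048 = 0.73281
z = sin θ / κ = 0.38432/0.1048 = 3.66714
x = ρ cos φ = 0.73281 × cos(65.27°) = 0.30657
y = ρ sin φ = 0.73281 × sin(65.27°) = 0.66560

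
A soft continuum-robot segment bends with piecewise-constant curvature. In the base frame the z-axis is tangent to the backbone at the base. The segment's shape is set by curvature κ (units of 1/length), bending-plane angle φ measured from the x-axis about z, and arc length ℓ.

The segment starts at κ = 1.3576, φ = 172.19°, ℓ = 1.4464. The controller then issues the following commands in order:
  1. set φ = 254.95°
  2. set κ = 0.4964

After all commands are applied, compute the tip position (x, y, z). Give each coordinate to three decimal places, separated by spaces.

initial: κ=1.3576, φ=172.19°, ℓ=1.4464
cmd 1: set φ=254.95° → (κ,φ,ℓ)=(1.3576,254.95°,1.4464) → tip=(-0.2645,-0.9836,0.6805)
cmd 2: set κ=0.4964 → (κ,φ,ℓ)=(0.4964,254.95°,1.4464) → tip=(-0.1291,-0.4803,1.3253)

-0.129 -0.480 1.325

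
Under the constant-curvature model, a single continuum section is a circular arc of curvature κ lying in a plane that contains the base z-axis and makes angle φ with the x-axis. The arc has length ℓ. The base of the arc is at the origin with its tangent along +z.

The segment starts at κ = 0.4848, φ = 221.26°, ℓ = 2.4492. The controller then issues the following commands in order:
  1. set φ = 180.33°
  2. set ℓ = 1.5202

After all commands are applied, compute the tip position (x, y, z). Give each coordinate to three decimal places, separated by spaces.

initial: κ=0.4848, φ=221.26°, ℓ=2.4492
cmd 1: set φ=180.33° → (κ,φ,ℓ)=(0.4848,180.33°,2.4492) → tip=(-1.2910,-0.0074,1.9129)
cmd 2: set ℓ=1.5202 → (κ,φ,ℓ)=(0.4848,180.33°,1.5202) → tip=(-0.5353,-0.0031,1.3863)

-0.535 -0.003 1.386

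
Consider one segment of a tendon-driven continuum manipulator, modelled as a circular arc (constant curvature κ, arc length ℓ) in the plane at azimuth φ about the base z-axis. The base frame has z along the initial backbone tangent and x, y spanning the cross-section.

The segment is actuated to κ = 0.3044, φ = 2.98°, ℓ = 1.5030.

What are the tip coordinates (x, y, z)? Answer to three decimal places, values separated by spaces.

0.337 0.018 1.451

θ = κ·ℓ = 0.3044 × 1.5030 = 0.45751 rad
ρ = (1 − cos θ)/κ = (1 − 0.89715)/0.3044 = 0.33787
z = sin θ / κ = 0.44172/0.3044 = 1.45111
x = ρ cos φ = 0.33787 × cos(2.98°) = 0.33741
y = ρ sin φ = 0.33787 × sin(2.98°) = 0.01756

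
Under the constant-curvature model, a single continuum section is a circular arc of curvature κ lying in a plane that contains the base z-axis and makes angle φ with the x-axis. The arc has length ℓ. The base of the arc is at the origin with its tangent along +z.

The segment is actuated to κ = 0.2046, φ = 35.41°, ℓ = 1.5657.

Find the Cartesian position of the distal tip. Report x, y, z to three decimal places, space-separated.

θ = κ·ℓ = 0.2046 × 1.5657 = 0.32034 rad
ρ = (1 − cos θ)/κ = (1 − 0.94913)/0.2046 = 0.24864
z = sin θ / κ = 0.31489/0.2046 = 1.53906
x = ρ cos φ = 0.24864 × cos(35.41°) = 0.20265
y = ρ sin φ = 0.24864 × sin(35.41°) = 0.14407

0.203 0.144 1.539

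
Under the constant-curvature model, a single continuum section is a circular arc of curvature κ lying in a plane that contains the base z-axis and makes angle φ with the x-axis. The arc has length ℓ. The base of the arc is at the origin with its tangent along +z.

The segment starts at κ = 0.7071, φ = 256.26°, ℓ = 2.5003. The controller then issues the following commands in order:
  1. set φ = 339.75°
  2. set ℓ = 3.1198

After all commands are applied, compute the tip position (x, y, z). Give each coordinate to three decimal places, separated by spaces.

2.114 -0.780 1.138

initial: κ=0.7071, φ=256.26°, ℓ=2.5003
cmd 1: set φ=339.75° → (κ,φ,ℓ)=(0.7071,339.75°,2.5003) → tip=(1.5867,-0.5854,1.3868)
cmd 2: set ℓ=3.1198 → (κ,φ,ℓ)=(0.7071,339.75°,3.1198) → tip=(2.1141,-0.7799,1.1384)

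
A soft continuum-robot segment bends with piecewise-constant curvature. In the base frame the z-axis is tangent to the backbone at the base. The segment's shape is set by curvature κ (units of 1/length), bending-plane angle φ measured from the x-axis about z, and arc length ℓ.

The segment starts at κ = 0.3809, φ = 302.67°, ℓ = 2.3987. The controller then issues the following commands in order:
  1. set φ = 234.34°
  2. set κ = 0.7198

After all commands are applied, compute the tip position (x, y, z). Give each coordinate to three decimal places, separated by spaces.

initial: κ=0.3809, φ=302.67°, ℓ=2.3987
cmd 1: set φ=234.34° → (κ,φ,ℓ)=(0.3809,234.34°,2.3987) → tip=(-0.5956,-0.8301,2.0786)
cmd 2: set κ=0.7198 → (κ,φ,ℓ)=(0.7198,234.34°,2.3987) → tip=(-0.9356,-1.3039,1.3725)

-0.936 -1.304 1.372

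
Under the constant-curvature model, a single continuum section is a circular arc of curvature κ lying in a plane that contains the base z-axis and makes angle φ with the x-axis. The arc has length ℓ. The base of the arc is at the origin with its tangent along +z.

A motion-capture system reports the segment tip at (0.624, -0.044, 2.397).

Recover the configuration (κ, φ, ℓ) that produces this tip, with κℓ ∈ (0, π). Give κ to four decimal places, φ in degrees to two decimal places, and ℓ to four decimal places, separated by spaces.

0.2039 355.97 2.5044

ρ = √(x²+y²) = √(0.624² + -0.044²) = 0.62555
φ = atan2(y, x) mod 360° = atan2(-0.044, 0.624) = 355.9666°
|p|² = ρ² + z² = 0.62555² + 2.397² = 6.13692
κ = 2ρ / |p|² = 2×0.62555 / 6.13692 = 0.20386
θ = 2·atan2(ρ, z) = 2·atan2(0.62555, 2.397) = 0.51056 rad
ℓ = θ/κ = 0.51056/0.20386 = 2.50439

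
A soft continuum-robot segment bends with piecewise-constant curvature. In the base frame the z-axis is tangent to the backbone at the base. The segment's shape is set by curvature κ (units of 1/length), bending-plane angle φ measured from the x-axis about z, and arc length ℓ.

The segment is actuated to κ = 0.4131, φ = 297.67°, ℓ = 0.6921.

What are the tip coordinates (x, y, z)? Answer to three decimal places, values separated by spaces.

θ = κ·ℓ = 0.4131 × 0.6921 = 0.28591 rad
ρ = (1 − cos θ)/κ = (1 − 0.95941)/0.4131 = 0.09827
z = sin θ / κ = 0.28203/0.4131 = 0.68271
x = ρ cos φ = 0.09827 × cos(297.67°) = 0.04563
y = ρ sin φ = 0.09827 × sin(297.67°) = -0.08703

0.046 -0.087 0.683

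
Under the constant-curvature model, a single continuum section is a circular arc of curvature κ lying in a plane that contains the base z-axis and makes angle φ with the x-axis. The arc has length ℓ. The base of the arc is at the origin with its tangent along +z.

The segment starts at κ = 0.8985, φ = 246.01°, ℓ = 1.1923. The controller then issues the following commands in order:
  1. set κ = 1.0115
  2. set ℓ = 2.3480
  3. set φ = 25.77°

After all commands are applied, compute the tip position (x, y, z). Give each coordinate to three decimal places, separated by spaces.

initial: κ=0.8985, φ=246.01°, ℓ=1.1923
cmd 1: set κ=1.0115 → (κ,φ,ℓ)=(1.0115,246.01°,1.1923) → tip=(-0.2586,-0.5810,0.9236)
cmd 2: set ℓ=2.3480 → (κ,φ,ℓ)=(1.0115,246.01°,2.3480) → tip=(-0.6915,-1.5538,0.6858)
cmd 3: set φ=25.77° → (κ,φ,ℓ)=(1.0115,25.77°,2.3480) → tip=(1.5316,0.7394,0.6858)

1.532 0.739 0.686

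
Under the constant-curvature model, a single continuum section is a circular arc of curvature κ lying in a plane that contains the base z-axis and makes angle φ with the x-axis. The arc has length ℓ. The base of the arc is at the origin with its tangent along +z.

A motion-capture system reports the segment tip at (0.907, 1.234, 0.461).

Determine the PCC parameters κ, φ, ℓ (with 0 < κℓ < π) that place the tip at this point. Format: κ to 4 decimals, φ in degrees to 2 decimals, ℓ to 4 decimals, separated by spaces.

ρ = √(x²+y²) = √(0.907² + 1.234²) = 1.53147
φ = atan2(y, x) mod 360° = atan2(1.234, 0.907) = 53.6838°
|p|² = ρ² + z² = 1.53147² + 0.461² = 2.55793
κ = 2ρ / |p|² = 2×1.53147 / 2.55793 = 1.19743
θ = 2·atan2(ρ, z) = 2·atan2(1.53147, 0.461) = 2.55681 rad
ℓ = θ/κ = 2.55681/1.19743 = 2.13525

1.1974 53.68 2.1352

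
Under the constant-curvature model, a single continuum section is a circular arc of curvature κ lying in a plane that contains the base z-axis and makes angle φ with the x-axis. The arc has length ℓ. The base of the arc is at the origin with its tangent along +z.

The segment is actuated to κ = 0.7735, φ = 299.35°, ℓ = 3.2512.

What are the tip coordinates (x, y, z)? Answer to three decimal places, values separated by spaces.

1.147 -2.040 0.758

θ = κ·ℓ = 0.7735 × 3.2512 = 2.51480 rad
ρ = (1 − cos θ)/κ = (1 − -0.80991)/0.7735 = 2.33990
z = sin θ / κ = 0.58655/0.7735 = 0.75830
x = ρ cos φ = 2.33990 × cos(299.35°) = 1.14689
y = ρ sin φ = 2.33990 × sin(299.35°) = -2.03956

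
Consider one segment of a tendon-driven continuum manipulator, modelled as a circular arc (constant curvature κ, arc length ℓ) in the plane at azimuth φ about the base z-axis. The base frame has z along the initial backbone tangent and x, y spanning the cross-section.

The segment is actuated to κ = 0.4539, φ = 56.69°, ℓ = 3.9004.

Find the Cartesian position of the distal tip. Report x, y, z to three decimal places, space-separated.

1.450 2.206 2.159

θ = κ·ℓ = 0.4539 × 3.9004 = 1.77039 rad
ρ = (1 − cos θ)/κ = (1 − -0.19827)/0.4539 = 2.63995
z = sin θ / κ = 0.98015/0.4539 = 2.15939
x = ρ cos φ = 2.63995 × cos(56.69°) = 1.44978
y = ρ sin φ = 2.63995 × sin(56.69°) = 2.20624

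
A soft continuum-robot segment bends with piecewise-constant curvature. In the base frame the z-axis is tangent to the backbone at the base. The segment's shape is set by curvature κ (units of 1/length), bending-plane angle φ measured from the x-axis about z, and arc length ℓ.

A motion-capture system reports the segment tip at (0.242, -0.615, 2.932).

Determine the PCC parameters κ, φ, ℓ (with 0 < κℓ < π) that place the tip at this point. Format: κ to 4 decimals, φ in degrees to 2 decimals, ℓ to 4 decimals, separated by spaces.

0.1463 291.48 3.0303

ρ = √(x²+y²) = √(0.242² + -0.615²) = 0.66090
φ = atan2(y, x) mod 360° = atan2(-0.615, 0.242) = 291.4794°
|p|² = ρ² + z² = 0.66090² + 2.932² = 9.03341
κ = 2ρ / |p|² = 2×0.66090 / 9.03341 = 0.14632
θ = 2·atan2(ρ, z) = 2·atan2(0.66090, 2.932) = 0.44341 rad
ℓ = θ/κ = 0.44341/0.14632 = 3.03033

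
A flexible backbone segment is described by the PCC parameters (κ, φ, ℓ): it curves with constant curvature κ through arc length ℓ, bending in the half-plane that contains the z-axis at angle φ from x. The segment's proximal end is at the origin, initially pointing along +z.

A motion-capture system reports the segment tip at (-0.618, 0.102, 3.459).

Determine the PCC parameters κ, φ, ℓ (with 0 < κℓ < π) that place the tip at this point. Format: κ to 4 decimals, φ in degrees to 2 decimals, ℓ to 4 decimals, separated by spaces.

ρ = √(x²+y²) = √(-0.618² + 0.102²) = 0.62636
φ = atan2(y, x) mod 360° = atan2(0.102, -0.618) = 170.6279°
|p|² = ρ² + z² = 0.62636² + 3.459² = 12.35701
κ = 2ρ / |p|² = 2×0.62636 / 12.35701 = 0.10138
θ = 2·atan2(ρ, z) = 2·atan2(0.62636, 3.459) = 0.35828 rad
ℓ = θ/κ = 0.35828/0.10138 = 3.53413

0.1014 170.63 3.5341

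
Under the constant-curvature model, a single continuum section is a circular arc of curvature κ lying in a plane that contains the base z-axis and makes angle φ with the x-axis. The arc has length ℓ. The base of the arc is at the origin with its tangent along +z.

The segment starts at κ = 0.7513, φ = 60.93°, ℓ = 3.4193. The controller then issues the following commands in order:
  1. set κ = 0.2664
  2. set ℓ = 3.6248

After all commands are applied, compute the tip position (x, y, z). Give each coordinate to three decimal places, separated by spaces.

0.786 1.414 3.087

initial: κ=0.7513, φ=60.93°, ℓ=3.4193
cmd 1: set κ=0.2664 → (κ,φ,ℓ)=(0.2664,60.93°,3.4193) → tip=(0.7058,1.2696,2.9657)
cmd 2: set ℓ=3.6248 → (κ,φ,ℓ)=(0.2664,60.93°,3.6248) → tip=(0.7863,1.4144,3.0872)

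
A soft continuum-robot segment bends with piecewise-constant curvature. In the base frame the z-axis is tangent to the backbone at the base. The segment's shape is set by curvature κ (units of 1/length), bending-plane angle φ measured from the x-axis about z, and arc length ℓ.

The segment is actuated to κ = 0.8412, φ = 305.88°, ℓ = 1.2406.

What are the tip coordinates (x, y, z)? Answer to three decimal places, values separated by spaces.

θ = κ·ℓ = 0.8412 × 1.2406 = 1.04359 rad
ρ = (1 − cos θ)/κ = (1 − 0.50312)/0.8412 = 0.59068
z = sin θ / κ = 0.86422/0.8412 = 1.02736
x = ρ cos φ = 0.59068 × cos(305.88°) = 0.34619
y = ρ sin φ = 0.59068 × sin(305.88°) = -0.47860

0.346 -0.479 1.027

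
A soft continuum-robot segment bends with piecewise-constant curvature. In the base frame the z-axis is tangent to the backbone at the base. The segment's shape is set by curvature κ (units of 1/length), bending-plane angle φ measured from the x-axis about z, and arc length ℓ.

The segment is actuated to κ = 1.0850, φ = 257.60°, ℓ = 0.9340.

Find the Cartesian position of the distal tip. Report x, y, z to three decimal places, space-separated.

-0.093 -0.424 0.782

θ = κ·ℓ = 1.0850 × 0.9340 = 1.01339 rad
ρ = (1 − cos θ)/κ = (1 − 0.52899)/1.0850 = 0.43411
z = sin θ / κ = 0.84863/1.0850 = 0.78215
x = ρ cos φ = 0.43411 × cos(257.60°) = -0.09322
y = ρ sin φ = 0.43411 × sin(257.60°) = -0.42399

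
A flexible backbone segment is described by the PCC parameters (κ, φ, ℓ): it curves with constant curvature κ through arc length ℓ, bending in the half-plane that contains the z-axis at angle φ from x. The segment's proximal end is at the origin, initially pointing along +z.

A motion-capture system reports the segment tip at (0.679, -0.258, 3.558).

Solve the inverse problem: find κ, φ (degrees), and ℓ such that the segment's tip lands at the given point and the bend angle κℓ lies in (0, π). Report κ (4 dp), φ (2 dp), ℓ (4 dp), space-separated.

ρ = √(x²+y²) = √(0.679² + -0.258²) = 0.72636
φ = atan2(y, x) mod 360° = atan2(-0.258, 0.679) = 339.1947°
|p|² = ρ² + z² = 0.72636² + 3.558² = 13.18697
κ = 2ρ / |p|² = 2×0.72636 / 13.18697 = 0.11016
θ = 2·atan2(ρ, z) = 2·atan2(0.72636, 3.558) = 0.40276 rad
ℓ = θ/κ = 0.40276/0.11016 = 3.65605

0.1102 339.19 3.6560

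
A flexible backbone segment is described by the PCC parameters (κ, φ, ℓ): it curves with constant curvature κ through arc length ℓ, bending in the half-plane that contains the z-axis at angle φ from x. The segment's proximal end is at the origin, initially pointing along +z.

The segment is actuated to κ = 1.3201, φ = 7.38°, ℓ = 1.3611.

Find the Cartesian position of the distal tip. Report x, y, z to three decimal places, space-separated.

0.920 0.119 0.738

θ = κ·ℓ = 1.3201 × 1.3611 = 1.79679 rad
ρ = (1 − cos θ)/κ = (1 − -0.22407)/1.3201 = 0.92726
z = sin θ / κ = 0.97457/1.3201 = 0.73826
x = ρ cos φ = 0.92726 × cos(7.38°) = 0.91958
y = ρ sin φ = 0.92726 × sin(7.38°) = 0.11911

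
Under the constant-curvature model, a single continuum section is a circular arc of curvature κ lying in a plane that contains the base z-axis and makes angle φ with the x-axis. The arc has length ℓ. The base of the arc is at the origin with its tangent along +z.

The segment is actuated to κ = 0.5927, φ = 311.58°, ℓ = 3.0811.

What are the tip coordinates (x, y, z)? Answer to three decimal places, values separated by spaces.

1.403 -1.581 1.632

θ = κ·ℓ = 0.5927 × 3.0811 = 1.82617 rad
ρ = (1 − cos θ)/κ = (1 − -0.25261)/0.5927 = 2.11339
z = sin θ / κ = 0.96757/0.5927 = 1.63248
x = ρ cos φ = 2.11339 × cos(311.58°) = 1.40258
y = ρ sin φ = 2.11339 × sin(311.58°) = -1.58088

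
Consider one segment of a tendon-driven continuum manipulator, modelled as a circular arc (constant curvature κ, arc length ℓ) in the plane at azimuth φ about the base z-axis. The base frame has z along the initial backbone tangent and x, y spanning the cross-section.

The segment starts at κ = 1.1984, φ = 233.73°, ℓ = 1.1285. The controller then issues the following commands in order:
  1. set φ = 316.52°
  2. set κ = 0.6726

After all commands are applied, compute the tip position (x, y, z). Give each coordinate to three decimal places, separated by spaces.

0.296 -0.281 1.023

initial: κ=1.1984, φ=233.73°, ℓ=1.1285
cmd 1: set φ=316.52° → (κ,φ,ℓ)=(1.1984,316.52°,1.1285) → tip=(0.4743,-0.4498,0.8146)
cmd 2: set κ=0.6726 → (κ,φ,ℓ)=(0.6726,316.52°,1.1285) → tip=(0.2961,-0.2808,1.0232)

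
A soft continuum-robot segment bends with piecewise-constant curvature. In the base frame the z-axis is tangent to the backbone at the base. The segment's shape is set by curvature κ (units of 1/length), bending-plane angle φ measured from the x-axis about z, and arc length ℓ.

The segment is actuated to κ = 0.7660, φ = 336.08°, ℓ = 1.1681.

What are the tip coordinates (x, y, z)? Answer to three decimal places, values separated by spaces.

θ = κ·ℓ = 0.7660 × 1.1681 = 0.89476 rad
ρ = (1 − cos θ)/κ = (1 − 0.62570)/0.7660 = 0.48864
z = sin θ / κ = 0.78006/0.7660 = 1.01836
x = ρ cos φ = 0.48864 × cos(336.08°) = 0.44667
y = ρ sin φ = 0.48864 × sin(336.08°) = -0.19812

0.447 -0.198 1.018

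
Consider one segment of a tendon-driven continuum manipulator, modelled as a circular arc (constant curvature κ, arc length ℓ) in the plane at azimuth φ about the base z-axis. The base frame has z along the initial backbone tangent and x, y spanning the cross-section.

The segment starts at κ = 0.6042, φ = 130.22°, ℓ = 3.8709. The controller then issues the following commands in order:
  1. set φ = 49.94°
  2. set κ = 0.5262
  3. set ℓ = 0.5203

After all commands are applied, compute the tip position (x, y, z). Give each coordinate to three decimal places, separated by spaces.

0.046 0.054 0.514

initial: κ=0.6042, φ=130.22°, ℓ=3.8709
cmd 1: set φ=49.94° → (κ,φ,ℓ)=(0.6042,49.94°,3.8709) → tip=(1.8052,2.1468,1.1905)
cmd 2: set κ=0.5262 → (κ,φ,ℓ)=(0.5262,49.94°,3.8709) → tip=(1.7727,2.1082,1.6977)
cmd 3: set ℓ=0.5203 → (κ,φ,ℓ)=(0.5262,49.94°,0.5203) → tip=(0.0456,0.0542,0.5138)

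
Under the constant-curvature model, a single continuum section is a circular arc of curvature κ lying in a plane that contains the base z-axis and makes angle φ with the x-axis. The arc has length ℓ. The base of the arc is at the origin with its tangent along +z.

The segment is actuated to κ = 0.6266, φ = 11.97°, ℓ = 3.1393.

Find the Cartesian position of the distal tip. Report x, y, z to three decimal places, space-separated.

2.164 0.459 1.472

θ = κ·ℓ = 0.6266 × 3.1393 = 1.96709 rad
ρ = (1 − cos θ)/κ = (1 − -0.38600)/0.6266 = 2.21193
z = sin θ / κ = 0.92250/0.6266 = 1.47223
x = ρ cos φ = 2.21193 × cos(11.97°) = 2.16384
y = ρ sin φ = 2.21193 × sin(11.97°) = 0.45875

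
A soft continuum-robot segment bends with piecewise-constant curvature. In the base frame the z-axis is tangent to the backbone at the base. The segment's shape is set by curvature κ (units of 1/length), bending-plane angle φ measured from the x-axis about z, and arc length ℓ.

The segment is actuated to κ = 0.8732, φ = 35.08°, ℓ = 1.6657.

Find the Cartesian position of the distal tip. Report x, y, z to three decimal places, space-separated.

θ = κ·ℓ = 0.8732 × 1.6657 = 1.45449 rad
ρ = (1 − cos θ)/κ = (1 − 0.11605)/0.8732 = 1.01232
z = sin θ / κ = 0.99324/0.8732 = 1.13748
x = ρ cos φ = 1.01232 × cos(35.08°) = 0.82843
y = ρ sin φ = 1.01232 × sin(35.08°) = 0.58180

0.828 0.582 1.137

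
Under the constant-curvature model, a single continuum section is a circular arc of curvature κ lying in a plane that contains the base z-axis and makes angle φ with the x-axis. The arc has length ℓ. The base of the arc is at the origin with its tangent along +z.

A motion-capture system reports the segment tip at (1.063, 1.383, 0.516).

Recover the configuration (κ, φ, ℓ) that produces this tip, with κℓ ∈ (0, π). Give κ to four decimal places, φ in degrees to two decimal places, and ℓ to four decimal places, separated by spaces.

1.0543 52.45 2.4341

ρ = √(x²+y²) = √(1.063² + 1.383²) = 1.74432
φ = atan2(y, x) mod 360° = atan2(1.383, 1.063) = 52.4534°
|p|² = ρ² + z² = 1.74432² + 0.516² = 3.30891
κ = 2ρ / |p|² = 2×1.74432 / 3.30891 = 1.05432
θ = 2·atan2(ρ, z) = 2·atan2(1.74432, 0.516) = 2.56636 rad
ℓ = θ/κ = 2.56636/1.05432 = 2.43415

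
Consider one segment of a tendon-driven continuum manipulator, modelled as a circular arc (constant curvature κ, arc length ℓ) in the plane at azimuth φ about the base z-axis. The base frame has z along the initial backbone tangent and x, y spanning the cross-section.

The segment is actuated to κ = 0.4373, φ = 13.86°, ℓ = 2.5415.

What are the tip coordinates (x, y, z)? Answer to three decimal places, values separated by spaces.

θ = κ·ℓ = 0.4373 × 2.5415 = 1.11140 rad
ρ = (1 − cos θ)/κ = (1 − 0.44341)/0.4373 = 1.27279
z = sin θ / κ = 0.89632/0.4373 = 2.04967
x = ρ cos φ = 1.27279 × cos(13.86°) = 1.23573
y = ρ sin φ = 1.27279 × sin(13.86°) = 0.30490

1.236 0.305 2.050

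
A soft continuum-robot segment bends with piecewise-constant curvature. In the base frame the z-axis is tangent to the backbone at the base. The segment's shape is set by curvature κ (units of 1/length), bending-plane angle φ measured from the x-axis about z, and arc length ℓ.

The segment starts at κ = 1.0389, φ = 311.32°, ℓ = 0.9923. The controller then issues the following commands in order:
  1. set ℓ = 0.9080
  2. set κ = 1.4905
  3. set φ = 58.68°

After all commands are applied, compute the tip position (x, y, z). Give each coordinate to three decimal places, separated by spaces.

initial: κ=1.0389, φ=311.32°, ℓ=0.9923
cmd 1: set ℓ=0.9080 → (κ,φ,ℓ)=(1.0389,311.32°,0.9080) → tip=(0.2624,-0.2985,0.7792)
cmd 2: set κ=1.4905 → (κ,φ,ℓ)=(1.4905,311.32°,0.9080) → tip=(0.3474,-0.3952,0.6551)
cmd 3: set φ=58.68° → (κ,φ,ℓ)=(1.4905,58.68°,0.9080) → tip=(0.2735,0.4495,0.6551)

0.274 0.450 0.655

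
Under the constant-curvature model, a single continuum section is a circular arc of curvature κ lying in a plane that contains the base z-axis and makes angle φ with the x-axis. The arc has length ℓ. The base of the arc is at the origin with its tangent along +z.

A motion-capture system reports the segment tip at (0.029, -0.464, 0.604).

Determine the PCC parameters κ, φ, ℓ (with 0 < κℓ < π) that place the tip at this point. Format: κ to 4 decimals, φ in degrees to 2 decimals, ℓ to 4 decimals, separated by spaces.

1.6005 273.58 0.8197

ρ = √(x²+y²) = √(0.029² + -0.464²) = 0.46491
φ = atan2(y, x) mod 360° = atan2(-0.464, 0.029) = 273.5763°
|p|² = ρ² + z² = 0.46491² + 0.604² = 0.58095
κ = 2ρ / |p|² = 2×0.46491 / 0.58095 = 1.60049
θ = 2·atan2(ρ, z) = 2·atan2(0.46491, 0.604) = 1.31199 rad
ℓ = θ/κ = 1.31199/1.60049 = 0.81974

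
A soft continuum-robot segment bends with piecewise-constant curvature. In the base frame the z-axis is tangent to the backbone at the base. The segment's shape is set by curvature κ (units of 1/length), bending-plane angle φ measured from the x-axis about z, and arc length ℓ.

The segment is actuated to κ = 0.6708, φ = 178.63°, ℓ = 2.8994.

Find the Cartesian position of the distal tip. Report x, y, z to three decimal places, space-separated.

θ = κ·ℓ = 0.6708 × 2.8994 = 1.94492 rad
ρ = (1 − cos θ)/κ = (1 − -0.36545)/0.6708 = 2.03556
z = sin θ / κ = 0.93083/0.6708 = 1.38764
x = ρ cos φ = 2.03556 × cos(178.63°) = -2.03498
y = ρ sin φ = 2.03556 × sin(178.63°) = 0.04867

-2.035 0.049 1.388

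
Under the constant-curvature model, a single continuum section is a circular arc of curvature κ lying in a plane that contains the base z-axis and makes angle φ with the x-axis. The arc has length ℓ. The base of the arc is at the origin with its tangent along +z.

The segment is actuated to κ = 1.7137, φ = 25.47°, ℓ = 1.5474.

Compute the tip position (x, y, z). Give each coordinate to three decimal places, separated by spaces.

0.992 0.472 0.275

θ = κ·ℓ = 1.7137 × 1.5474 = 2.65178 rad
ρ = (1 − cos θ)/κ = (1 − -0.88242)/1.7137 = 1.09845
z = sin θ / κ = 0.47046/1.7137 = 0.27453
x = ρ cos φ = 1.09845 × cos(25.47°) = 0.99170
y = ρ sin φ = 1.09845 × sin(25.47°) = 0.47238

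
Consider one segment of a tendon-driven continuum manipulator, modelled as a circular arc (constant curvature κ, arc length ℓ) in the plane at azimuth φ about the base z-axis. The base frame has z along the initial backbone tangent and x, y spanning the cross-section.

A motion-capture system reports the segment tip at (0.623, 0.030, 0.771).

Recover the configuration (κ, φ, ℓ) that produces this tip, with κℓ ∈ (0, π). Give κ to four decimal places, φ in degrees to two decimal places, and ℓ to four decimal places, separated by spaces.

1.2684 2.76 1.0725

ρ = √(x²+y²) = √(0.623² + 0.030²) = 0.62372
φ = atan2(y, x) mod 360° = atan2(0.030, 0.623) = 2.7569°
|p|² = ρ² + z² = 0.62372² + 0.771² = 0.98347
κ = 2ρ / |p|² = 2×0.62372 / 0.98347 = 1.26841
θ = 2·atan2(ρ, z) = 2·atan2(0.62372, 0.771) = 1.36038 rad
ℓ = θ/κ = 1.36038/1.26841 = 1.07251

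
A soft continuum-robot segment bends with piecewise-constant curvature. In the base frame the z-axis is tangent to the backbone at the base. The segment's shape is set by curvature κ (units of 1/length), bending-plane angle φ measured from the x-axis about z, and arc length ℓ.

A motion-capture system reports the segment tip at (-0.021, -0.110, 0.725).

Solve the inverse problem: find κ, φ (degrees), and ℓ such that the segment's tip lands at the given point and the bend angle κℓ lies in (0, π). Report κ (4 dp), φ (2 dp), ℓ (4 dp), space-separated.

0.4162 259.19 0.7365

ρ = √(x²+y²) = √(-0.021² + -0.110²) = 0.11199
φ = atan2(y, x) mod 360° = atan2(-0.110, -0.021) = 259.1918°
|p|² = ρ² + z² = 0.11199² + 0.725² = 0.53817
κ = 2ρ / |p|² = 2×0.11199 / 0.53817 = 0.41618
θ = 2·atan2(ρ, z) = 2·atan2(0.11199, 0.725) = 0.30651 rad
ℓ = θ/κ = 0.30651/0.41618 = 0.73648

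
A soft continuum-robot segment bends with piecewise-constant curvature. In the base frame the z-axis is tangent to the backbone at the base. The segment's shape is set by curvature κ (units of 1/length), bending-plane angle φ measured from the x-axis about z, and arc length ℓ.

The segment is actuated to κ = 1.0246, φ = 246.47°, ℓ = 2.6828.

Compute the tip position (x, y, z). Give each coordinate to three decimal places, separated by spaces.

-0.750 -1.722 0.374

θ = κ·ℓ = 1.0246 × 2.6828 = 2.74880 rad
ρ = (1 − cos θ)/κ = (1 − -0.92384)/1.0246 = 1.87765
z = sin θ / κ = 0.38277/1.0246 = 0.37358
x = ρ cos φ = 1.87765 × cos(246.47°) = -0.74961
y = ρ sin φ = 1.87765 × sin(246.47°) = -1.72153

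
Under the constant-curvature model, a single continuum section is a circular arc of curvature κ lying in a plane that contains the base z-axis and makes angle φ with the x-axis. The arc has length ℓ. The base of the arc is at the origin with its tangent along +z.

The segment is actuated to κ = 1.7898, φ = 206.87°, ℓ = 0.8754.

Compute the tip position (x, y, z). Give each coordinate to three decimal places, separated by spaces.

-0.496 -0.252 0.559

θ = κ·ℓ = 1.7898 × 0.8754 = 1.56679 rad
ρ = (1 − cos θ)/κ = (1 − 0.00401)/1.7898 = 0.55648
z = sin θ / κ = 0.99999/1.7898 = 0.55872
x = ρ cos φ = 0.55648 × cos(206.87°) = -0.49640
y = ρ sin φ = 0.55648 × sin(206.87°) = -0.25151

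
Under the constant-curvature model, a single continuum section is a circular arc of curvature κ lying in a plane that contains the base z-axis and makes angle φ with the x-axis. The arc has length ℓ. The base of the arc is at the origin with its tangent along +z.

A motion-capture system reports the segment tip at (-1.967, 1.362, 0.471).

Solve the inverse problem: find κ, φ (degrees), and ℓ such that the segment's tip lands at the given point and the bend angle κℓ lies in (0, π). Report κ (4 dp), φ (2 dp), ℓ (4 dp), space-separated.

0.8048 145.30 3.4207

ρ = √(x²+y²) = √(-1.967² + 1.362²) = 2.39252
φ = atan2(y, x) mod 360° = atan2(1.362, -1.967) = 145.3003°
|p|² = ρ² + z² = 2.39252² + 0.471² = 5.94597
κ = 2ρ / |p|² = 2×2.39252 / 5.94597 = 0.80475
θ = 2·atan2(ρ, z) = 2·atan2(2.39252, 0.471) = 2.75284 rad
ℓ = θ/κ = 2.75284/0.80475 = 3.42073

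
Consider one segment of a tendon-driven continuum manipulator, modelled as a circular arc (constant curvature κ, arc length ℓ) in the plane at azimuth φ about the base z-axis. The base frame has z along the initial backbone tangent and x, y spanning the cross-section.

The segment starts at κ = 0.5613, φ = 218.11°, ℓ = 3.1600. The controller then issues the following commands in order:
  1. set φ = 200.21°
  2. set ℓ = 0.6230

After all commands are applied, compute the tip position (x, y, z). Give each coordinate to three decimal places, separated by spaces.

initial: κ=0.5613, φ=218.11°, ℓ=3.1600
cmd 1: set φ=200.21° → (κ,φ,ℓ)=(0.5613,200.21°,3.1600) → tip=(-2.0088,-0.7395,1.7450)
cmd 2: set ℓ=0.6230 → (κ,φ,ℓ)=(0.5613,200.21°,0.6230) → tip=(-0.1012,-0.0372,0.6104)

-0.101 -0.037 0.610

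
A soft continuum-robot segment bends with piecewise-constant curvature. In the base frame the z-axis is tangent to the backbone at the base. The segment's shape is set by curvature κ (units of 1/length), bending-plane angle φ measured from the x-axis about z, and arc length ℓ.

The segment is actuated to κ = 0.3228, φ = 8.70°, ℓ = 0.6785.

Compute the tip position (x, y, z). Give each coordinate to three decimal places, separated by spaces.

θ = κ·ℓ = 0.3228 × 0.6785 = 0.21902 rad
ρ = (1 − cos θ)/κ = (1 − 0.97611)/0.3228 = 0.07401
z = sin θ / κ = 0.21727/0.3228 = 0.67309
x = ρ cos φ = 0.07401 × cos(8.70°) = 0.07315
y = ρ sin φ = 0.07401 × sin(8.70°) = 0.01119

0.073 0.011 0.673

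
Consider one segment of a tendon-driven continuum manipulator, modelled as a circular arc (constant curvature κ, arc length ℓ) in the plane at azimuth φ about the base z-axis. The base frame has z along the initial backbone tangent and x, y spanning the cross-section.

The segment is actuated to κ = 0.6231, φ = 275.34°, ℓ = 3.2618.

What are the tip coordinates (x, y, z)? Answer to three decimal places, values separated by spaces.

θ = κ·ℓ = 0.6231 × 3.2618 = 2.03243 rad
ρ = (1 − cos θ)/κ = (1 − -0.44541)/0.6231 = 2.31971
z = sin θ / κ = 0.89533/0.6231 = 1.43689
x = ρ cos φ = 2.31971 × cos(275.34°) = 0.21589
y = ρ sin φ = 2.31971 × sin(275.34°) = -2.30964

0.216 -2.310 1.437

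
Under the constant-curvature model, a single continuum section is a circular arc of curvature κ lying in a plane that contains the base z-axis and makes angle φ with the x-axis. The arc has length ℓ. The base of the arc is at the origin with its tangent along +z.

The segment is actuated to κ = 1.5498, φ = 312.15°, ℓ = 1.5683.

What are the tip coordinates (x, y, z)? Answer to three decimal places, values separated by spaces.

0.761 -0.841 0.421

θ = κ·ℓ = 1.5498 × 1.5683 = 2.43055 rad
ρ = (1 − cos θ)/κ = (1 − -0.75768)/1.5498 = 1.13414
z = sin θ / κ = 0.65262/1.5498 = 0.42110
x = ρ cos φ = 1.13414 × cos(312.15°) = 0.76109
y = ρ sin φ = 1.13414 × sin(312.15°) = -0.84084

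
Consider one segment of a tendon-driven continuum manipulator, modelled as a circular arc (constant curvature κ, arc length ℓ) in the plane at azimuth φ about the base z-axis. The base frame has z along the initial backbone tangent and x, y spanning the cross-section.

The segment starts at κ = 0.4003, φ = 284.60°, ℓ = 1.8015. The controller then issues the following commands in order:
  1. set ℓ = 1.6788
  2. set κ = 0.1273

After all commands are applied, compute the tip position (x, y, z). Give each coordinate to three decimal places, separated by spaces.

initial: κ=0.4003, φ=284.60°, ℓ=1.8015
cmd 1: set ℓ=1.6788 → (κ,φ,ℓ)=(0.4003,284.60°,1.6788) → tip=(0.1369,-0.5256,1.5553)
cmd 2: set κ=0.1273 → (κ,φ,ℓ)=(0.1273,284.60°,1.6788) → tip=(0.0450,-0.1729,1.6660)

0.045 -0.173 1.666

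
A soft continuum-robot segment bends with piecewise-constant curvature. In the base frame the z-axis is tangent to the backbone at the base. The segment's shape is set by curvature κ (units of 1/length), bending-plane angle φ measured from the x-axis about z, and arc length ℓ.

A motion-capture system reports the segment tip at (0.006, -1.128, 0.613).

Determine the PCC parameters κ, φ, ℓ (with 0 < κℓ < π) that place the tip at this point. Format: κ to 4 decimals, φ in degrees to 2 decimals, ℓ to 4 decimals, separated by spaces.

1.3688 270.30 1.5678

ρ = √(x²+y²) = √(0.006² + -1.128²) = 1.12802
φ = atan2(y, x) mod 360° = atan2(-1.128, 0.006) = 270.3048°
|p|² = ρ² + z² = 1.12802² + 0.613² = 1.64819
κ = 2ρ / |p|² = 2×1.12802 / 1.64819 = 1.36879
θ = 2·atan2(ρ, z) = 2·atan2(1.12802, 0.613) = 2.14602 rad
ℓ = θ/κ = 2.14602/1.36879 = 1.56782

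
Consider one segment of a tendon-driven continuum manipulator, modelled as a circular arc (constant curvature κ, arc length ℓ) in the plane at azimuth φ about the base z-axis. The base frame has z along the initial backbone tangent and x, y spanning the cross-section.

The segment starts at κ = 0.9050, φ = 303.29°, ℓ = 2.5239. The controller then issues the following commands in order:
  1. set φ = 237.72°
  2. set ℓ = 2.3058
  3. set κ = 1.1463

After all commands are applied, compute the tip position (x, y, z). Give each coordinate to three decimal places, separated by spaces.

initial: κ=0.9050, φ=303.29°, ℓ=2.5239
cmd 1: set φ=237.72° → (κ,φ,ℓ)=(0.9050,237.72°,2.5239) → tip=(-0.9763,-1.5455,0.8356)
cmd 2: set ℓ=2.3058 → (κ,φ,ℓ)=(0.9050,237.72°,2.3058) → tip=(-0.8813,-1.3951,0.9611)
cmd 3: set κ=1.1463 → (κ,φ,ℓ)=(1.1463,237.72°,2.3058) → tip=(-0.8751,-1.3853,0.4171)

-0.875 -1.385 0.417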